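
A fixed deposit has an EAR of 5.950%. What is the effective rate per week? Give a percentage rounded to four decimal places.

The per-week rate i satisfies (1 + i)^52 = 1 + 0.05950.
i = 1.05950^(1/52) − 1 = 0.0011121 = 0.1112%.

0.1112%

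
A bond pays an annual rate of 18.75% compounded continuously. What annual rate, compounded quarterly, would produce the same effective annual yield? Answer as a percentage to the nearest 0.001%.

EAR under continuous compounding: e^0.1875 − 1 = 0.206230.
Solve (1 + r/4)^4 = 1.206230: r/4 = 1.206230^(1/4) − 1 = 0.047991, so r = 0.191964 = 19.196%.

19.196%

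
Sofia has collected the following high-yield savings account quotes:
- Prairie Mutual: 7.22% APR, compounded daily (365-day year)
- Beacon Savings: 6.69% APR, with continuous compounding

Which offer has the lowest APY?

Beacon Savings

Prairie Mutual: (1 + 0.0722/365)^365 − 1 = 7.486%
Beacon Savings: e^0.0669 − 1 = 6.919%
The lowest effective annual rate is Beacon Savings at 6.919%.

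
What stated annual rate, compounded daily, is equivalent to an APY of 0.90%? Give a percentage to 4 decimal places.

(1 + r/365)^365 − 1 = 0.0090, so 1 + r/365 = 1.0090^(1/365).
r/365 = 0.000025, so r = 0.008960 = 0.8960%.

0.8960%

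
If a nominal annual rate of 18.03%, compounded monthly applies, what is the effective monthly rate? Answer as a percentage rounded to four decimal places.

1.5025%

With a nominal annual rate compounded monthly, the periodic rate is the nominal rate divided by 12.
i = 0.1803 / 12 = 0.0150250 = 1.5025%.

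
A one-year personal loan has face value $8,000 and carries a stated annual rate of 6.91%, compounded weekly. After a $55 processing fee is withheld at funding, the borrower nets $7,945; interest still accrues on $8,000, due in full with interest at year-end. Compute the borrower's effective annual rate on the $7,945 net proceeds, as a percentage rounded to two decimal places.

Amount owed after one year: 8,000 × (1 + 0.0691/52)^52 = 8,000 × 1.071494 = $8,571.95.
Effective rate on net proceeds: 8,571.95 / 7,945 − 1 = 0.078912 = 7.89%.

7.89%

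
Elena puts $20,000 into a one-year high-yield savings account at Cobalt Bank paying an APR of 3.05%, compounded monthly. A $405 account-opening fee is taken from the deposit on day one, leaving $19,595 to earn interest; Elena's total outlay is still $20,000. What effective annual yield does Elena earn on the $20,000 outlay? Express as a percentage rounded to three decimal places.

Value after one year: 19,595 × (1 + 0.0305/12)^12 = 19,595 × 1.030930 = $20,201.07.
Effective yield on the $20,000 outlay: 20,201.07 / 20,000 − 1 = 0.010054 = 1.005%.

1.005%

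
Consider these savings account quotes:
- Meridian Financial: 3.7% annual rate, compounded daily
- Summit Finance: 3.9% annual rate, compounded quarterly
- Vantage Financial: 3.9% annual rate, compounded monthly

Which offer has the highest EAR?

Vantage Financial

Meridian Financial: (1 + 0.037/365)^365 − 1 = 3.769%
Summit Finance: (1 + 0.039/4)^4 − 1 = 3.957%
Vantage Financial: (1 + 0.039/12)^12 − 1 = 3.970%
The highest effective annual rate is Vantage Financial at 3.970%.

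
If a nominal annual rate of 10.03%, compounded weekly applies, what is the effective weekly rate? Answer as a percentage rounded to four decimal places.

0.1929%

With a nominal annual rate compounded weekly, the periodic rate is the nominal rate divided by 52.
i = 0.1003 / 52 = 0.0019288 = 0.1929%.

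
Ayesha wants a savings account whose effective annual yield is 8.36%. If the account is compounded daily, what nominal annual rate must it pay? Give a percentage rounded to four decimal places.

8.0298%

(1 + r/365)^365 − 1 = 0.0836, so 1 + r/365 = 1.0836^(1/365).
r/365 = 0.000220, so r = 0.080298 = 8.0298%.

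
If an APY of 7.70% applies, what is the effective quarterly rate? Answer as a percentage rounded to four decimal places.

The per-quarter rate i satisfies (1 + i)^4 = 1 + 0.0770.
i = 1.0770^(1/4) − 1 = 0.0187179 = 1.8718%.

1.8718%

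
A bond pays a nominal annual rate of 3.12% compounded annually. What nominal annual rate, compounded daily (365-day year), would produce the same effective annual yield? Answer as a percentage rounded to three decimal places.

3.072%

Compounded annually, EAR = nominal = 0.031200.
Solve (1 + r/365)^365 = 1.031200: r/365 = 1.031200^(1/365) − 1 = 0.000084, so r = 0.030724 = 3.072%.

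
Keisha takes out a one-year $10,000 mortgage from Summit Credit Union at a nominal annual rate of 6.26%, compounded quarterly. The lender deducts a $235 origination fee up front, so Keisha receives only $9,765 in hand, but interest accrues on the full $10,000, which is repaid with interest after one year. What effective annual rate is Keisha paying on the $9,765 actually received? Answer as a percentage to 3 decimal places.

Amount owed after one year: 10,000 × (1 + 0.0626/4)^4 = 10,000 × 1.064085 = $10,640.85.
Effective rate on net proceeds: 10,640.85 / 9,765 − 1 = 0.089693 = 8.969%.

8.969%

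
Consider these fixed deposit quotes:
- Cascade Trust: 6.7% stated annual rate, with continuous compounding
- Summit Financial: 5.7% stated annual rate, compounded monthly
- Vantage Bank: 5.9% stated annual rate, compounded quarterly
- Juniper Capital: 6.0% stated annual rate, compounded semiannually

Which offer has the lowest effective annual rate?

Summit Financial

Cascade Trust: e^0.067 − 1 = 6.930%
Summit Financial: (1 + 0.057/12)^12 − 1 = 5.851%
Vantage Bank: (1 + 0.059/4)^4 − 1 = 6.032%
Juniper Capital: (1 + 0.060/2)^2 − 1 = 6.090%
The lowest effective annual rate is Summit Financial at 5.851%.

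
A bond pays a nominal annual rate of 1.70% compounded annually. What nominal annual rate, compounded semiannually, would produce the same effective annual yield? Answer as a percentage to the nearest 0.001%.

1.693%

Compounded annually, EAR = nominal = 0.017000.
Solve (1 + r/2)^2 = 1.017000: r/2 = 1.017000^(1/2) − 1 = 0.008464, so r = 0.016928 = 1.693%.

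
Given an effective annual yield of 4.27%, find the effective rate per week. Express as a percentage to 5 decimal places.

0.08044%

The per-week rate i satisfies (1 + i)^52 = 1 + 0.0427.
i = 1.0427^(1/52) − 1 = 0.0008044 = 0.08044%.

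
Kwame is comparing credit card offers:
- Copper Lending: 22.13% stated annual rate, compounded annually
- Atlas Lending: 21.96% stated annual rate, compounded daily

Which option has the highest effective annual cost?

Atlas Lending

Copper Lending: compounded annually, EAR = 22.130%
Atlas Lending: (1 + 0.2196/365)^365 − 1 = 24.550%
The highest effective annual rate is Atlas Lending at 24.550%.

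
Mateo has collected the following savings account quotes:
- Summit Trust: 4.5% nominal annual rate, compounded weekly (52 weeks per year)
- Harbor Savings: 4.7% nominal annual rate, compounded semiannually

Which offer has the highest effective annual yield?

Harbor Savings

Summit Trust: (1 + 0.045/52)^52 − 1 = 4.601%
Harbor Savings: (1 + 0.047/2)^2 − 1 = 4.755%
The highest effective annual rate is Harbor Savings at 4.755%.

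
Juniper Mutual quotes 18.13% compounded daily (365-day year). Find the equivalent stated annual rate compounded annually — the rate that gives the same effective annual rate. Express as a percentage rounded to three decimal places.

19.872%

EAR = (1 + 0.1813/365)^365 − 1 = 0.198721.
Compounded annually, the equivalent nominal rate is the EAR itself: 19.872%.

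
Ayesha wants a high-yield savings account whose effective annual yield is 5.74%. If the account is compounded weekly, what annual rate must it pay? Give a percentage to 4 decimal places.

(1 + r/52)^52 − 1 = 0.0574, so 1 + r/52 = 1.0574^(1/52).
r/52 = 0.001074, so r = 0.055843 = 5.5843%.

5.5843%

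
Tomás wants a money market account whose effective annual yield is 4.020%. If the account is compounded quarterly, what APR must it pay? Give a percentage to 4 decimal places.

(1 + r/4)^4 − 1 = 0.04020, so 1 + r/4 = 1.04020^(1/4).
r/4 = 0.009902, so r = 0.039608 = 3.9608%.

3.9608%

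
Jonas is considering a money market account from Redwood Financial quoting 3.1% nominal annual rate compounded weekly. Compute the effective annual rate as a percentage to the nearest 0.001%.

3.148%

EAR = (1 + 0.031/52)^52 − 1.
= (1 + 0.000596)^52 − 1 = 1.031476 − 1 = 3.148%.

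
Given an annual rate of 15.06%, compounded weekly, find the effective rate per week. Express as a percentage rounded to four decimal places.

With a nominal annual rate compounded weekly, the periodic rate is the nominal rate divided by 52.
i = 0.1506 / 52 = 0.0028962 = 0.2896%.

0.2896%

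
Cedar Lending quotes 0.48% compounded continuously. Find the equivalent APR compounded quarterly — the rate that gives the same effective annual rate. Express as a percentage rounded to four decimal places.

EAR under continuous compounding: e^0.0048 − 1 = 0.004812.
Solve (1 + r/4)^4 = 1.004812: r/4 = 1.004812^(1/4) − 1 = 0.001201, so r = 0.004803 = 0.4803%.

0.4803%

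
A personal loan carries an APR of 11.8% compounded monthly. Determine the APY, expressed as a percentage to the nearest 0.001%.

12.460%

EAR = (1 + 0.118/12)^12 − 1.
= (1 + 0.009833)^12 − 1 = 1.124596 − 1 = 12.460%.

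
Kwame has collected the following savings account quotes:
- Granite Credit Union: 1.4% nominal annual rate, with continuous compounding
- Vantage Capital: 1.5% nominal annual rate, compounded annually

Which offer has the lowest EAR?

Granite Credit Union

Granite Credit Union: e^0.014 − 1 = 1.410%
Vantage Capital: compounded annually, EAR = 1.500%
The lowest effective annual rate is Granite Credit Union at 1.410%.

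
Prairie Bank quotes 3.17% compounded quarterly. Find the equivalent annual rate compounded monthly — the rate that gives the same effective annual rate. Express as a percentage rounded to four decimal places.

3.1617%

EAR = (1 + 0.0317/4)^4 − 1 = 0.032079.
Solve (1 + r/12)^12 = 1.032079: r/12 = 1.032079^(1/12) − 1 = 0.002635, so r = 0.031617 = 3.1617%.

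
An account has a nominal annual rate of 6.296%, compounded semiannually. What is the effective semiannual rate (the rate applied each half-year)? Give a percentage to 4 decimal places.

With a nominal annual rate compounded semiannually, the periodic rate is the nominal rate divided by 2.
i = 0.06296 / 2 = 0.0314800 = 3.1480%.

3.1480%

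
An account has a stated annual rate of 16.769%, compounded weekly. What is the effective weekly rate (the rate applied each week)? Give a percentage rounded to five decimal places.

0.32248%

With a nominal annual rate compounded weekly, the periodic rate is the nominal rate divided by 52.
i = 0.16769 / 52 = 0.0032248 = 0.32248%.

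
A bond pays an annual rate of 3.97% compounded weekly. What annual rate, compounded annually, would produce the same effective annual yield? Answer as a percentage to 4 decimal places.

EAR = (1 + 0.0397/52)^52 − 1 = 0.040483.
Compounded annually, the equivalent nominal rate is the EAR itself: 4.0483%.

4.0483%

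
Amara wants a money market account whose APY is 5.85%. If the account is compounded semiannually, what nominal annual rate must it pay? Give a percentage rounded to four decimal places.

5.7669%

(1 + r/2)^2 − 1 = 0.0585, so 1 + r/2 = 1.0585^(1/2).
r/2 = 0.028834, so r = 0.057669 = 5.7669%.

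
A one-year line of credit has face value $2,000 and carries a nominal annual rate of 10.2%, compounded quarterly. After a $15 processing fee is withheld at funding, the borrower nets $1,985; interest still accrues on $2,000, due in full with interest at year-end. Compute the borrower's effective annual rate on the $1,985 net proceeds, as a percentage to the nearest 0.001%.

Amount owed after one year: 2,000 × (1 + 0.102/4)^4 = 2,000 × 1.105968 = $2,211.94.
Effective rate on net proceeds: 2,211.94 / 1,985 − 1 = 0.114326 = 11.433%.

11.433%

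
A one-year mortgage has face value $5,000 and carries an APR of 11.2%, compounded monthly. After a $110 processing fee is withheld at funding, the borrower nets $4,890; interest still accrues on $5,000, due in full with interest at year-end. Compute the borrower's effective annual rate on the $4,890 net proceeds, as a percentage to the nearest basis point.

Amount owed after one year: 5,000 × (1 + 0.112/12)^12 = 5,000 × 1.117932 = $5,589.66.
Effective rate on net proceeds: 5,589.66 / 4,890 − 1 = 0.143080 = 14.31%.

14.31%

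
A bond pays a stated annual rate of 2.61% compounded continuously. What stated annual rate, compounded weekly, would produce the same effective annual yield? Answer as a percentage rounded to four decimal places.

2.6107%

EAR under continuous compounding: e^0.0261 − 1 = 0.026444.
Solve (1 + r/52)^52 = 1.026444: r/52 = 1.026444^(1/52) − 1 = 0.000502, so r = 0.026107 = 2.6107%.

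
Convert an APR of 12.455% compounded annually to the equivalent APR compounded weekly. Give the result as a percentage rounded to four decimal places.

Compounded annually, EAR = nominal = 0.124550.
Solve (1 + r/52)^52 = 1.124550: r/52 = 1.124550^(1/52) − 1 = 0.002260, so r = 0.117516 = 11.7516%.

11.7516%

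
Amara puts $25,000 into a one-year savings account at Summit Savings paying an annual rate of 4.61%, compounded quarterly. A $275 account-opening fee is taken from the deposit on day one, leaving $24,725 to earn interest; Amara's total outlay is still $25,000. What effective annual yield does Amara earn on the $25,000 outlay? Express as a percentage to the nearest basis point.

Value after one year: 24,725 × (1 + 0.0461/4)^4 = 24,725 × 1.046903 = $25,884.68.
Effective yield on the $25,000 outlay: 25,884.68 / 25,000 − 1 = 0.035387 = 3.54%.

3.54%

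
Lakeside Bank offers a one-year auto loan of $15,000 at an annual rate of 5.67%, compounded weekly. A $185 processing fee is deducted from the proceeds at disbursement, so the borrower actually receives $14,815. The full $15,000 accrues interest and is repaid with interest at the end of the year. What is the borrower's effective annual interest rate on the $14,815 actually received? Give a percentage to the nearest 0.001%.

7.152%

Amount owed after one year: 15,000 × (1 + 0.0567/52)^52 = 15,000 × 1.058306 = $15,874.58.
Effective rate on net proceeds: 15,874.58 / 14,815 − 1 = 0.071521 = 7.152%.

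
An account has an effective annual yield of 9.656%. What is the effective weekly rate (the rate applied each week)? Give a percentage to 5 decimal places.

The per-week rate i satisfies (1 + i)^52 = 1 + 0.09656.
i = 1.09656^(1/52) − 1 = 0.0017742 = 0.17742%.

0.17742%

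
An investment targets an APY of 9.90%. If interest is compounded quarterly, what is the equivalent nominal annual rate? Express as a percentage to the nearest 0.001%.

(1 + r/4)^4 − 1 = 0.0990, so 1 + r/4 = 1.0990^(1/4).
r/4 = 0.023881, so r = 0.095523 = 9.552%.

9.552%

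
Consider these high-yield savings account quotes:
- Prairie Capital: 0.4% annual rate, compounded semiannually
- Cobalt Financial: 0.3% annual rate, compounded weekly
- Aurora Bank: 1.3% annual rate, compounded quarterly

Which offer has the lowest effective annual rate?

Cobalt Financial

Prairie Capital: (1 + 0.004/2)^2 − 1 = 0.400%
Cobalt Financial: (1 + 0.003/52)^52 − 1 = 0.300%
Aurora Bank: (1 + 0.013/4)^4 − 1 = 1.306%
The lowest effective annual rate is Cobalt Financial at 0.300%.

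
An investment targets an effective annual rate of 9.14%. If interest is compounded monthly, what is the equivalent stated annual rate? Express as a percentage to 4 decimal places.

(1 + r/12)^12 − 1 = 0.0914, so 1 + r/12 = 1.0914^(1/12).
r/12 = 0.007315, so r = 0.087781 = 8.7781%.

8.7781%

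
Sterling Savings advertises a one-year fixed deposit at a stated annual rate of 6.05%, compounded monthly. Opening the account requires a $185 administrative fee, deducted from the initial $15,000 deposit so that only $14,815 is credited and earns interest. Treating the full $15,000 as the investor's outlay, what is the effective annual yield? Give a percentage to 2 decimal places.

4.91%

Value after one year: 14,815 × (1 + 0.0605/12)^12 = 14,815 × 1.062206 = $15,736.58.
Effective yield on the $15,000 outlay: 15,736.58 / 15,000 − 1 = 0.049106 = 4.91%.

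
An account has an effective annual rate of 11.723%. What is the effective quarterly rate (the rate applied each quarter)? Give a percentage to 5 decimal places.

The per-quarter rate i satisfies (1 + i)^4 = 1 + 0.11723.
i = 1.11723^(1/4) − 1 = 0.0281007 = 2.81007%.

2.81007%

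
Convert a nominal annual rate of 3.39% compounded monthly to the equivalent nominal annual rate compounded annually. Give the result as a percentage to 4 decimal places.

3.4432%

EAR = (1 + 0.0339/12)^12 − 1 = 0.034432.
Compounded annually, the equivalent nominal rate is the EAR itself: 3.4432%.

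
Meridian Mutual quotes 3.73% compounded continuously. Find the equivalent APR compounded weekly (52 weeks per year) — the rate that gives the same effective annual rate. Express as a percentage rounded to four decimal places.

EAR under continuous compounding: e^0.0373 − 1 = 0.038004.
Solve (1 + r/52)^52 = 1.038004: r/52 = 1.038004^(1/52) − 1 = 0.000718, so r = 0.037313 = 3.7313%.

3.7313%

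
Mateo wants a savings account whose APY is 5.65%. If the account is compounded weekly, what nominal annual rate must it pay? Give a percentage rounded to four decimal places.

5.4991%

(1 + r/52)^52 − 1 = 0.0565, so 1 + r/52 = 1.0565^(1/52).
r/52 = 0.001058, so r = 0.054991 = 5.4991%.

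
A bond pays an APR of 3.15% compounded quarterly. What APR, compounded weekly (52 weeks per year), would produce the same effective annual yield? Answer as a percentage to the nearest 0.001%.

3.139%

EAR = (1 + 0.0315/4)^4 − 1 = 0.031874.
Solve (1 + r/52)^52 = 1.031874: r/52 = 1.031874^(1/52) − 1 = 0.000604, so r = 0.031386 = 3.139%.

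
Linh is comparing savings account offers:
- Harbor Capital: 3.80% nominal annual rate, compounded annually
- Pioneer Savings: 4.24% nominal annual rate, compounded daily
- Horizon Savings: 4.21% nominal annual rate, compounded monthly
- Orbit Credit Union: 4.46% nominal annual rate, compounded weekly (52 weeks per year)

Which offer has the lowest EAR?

Harbor Capital

Harbor Capital: compounded annually, EAR = 3.800%
Pioneer Savings: (1 + 0.0424/365)^365 − 1 = 4.331%
Horizon Savings: (1 + 0.0421/12)^12 − 1 = 4.292%
Orbit Credit Union: (1 + 0.0446/52)^52 − 1 = 4.559%
The lowest effective annual rate is Harbor Capital at 3.800%.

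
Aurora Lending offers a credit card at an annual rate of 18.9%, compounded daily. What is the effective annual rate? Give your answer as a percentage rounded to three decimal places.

20.798%

EAR = (1 + 0.189/365)^365 − 1.
= (1 + 0.000518)^365 − 1 = 1.207982 − 1 = 20.798%.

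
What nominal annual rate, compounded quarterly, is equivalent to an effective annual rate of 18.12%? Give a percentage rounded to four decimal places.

(1 + r/4)^4 − 1 = 0.1812, so 1 + r/4 = 1.1812^(1/4).
r/4 = 0.042512, so r = 0.170046 = 17.0046%.

17.0046%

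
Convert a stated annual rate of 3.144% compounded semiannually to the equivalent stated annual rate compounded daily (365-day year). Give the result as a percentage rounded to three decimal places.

3.120%

EAR = (1 + 0.03144/2)^2 − 1 = 0.031687.
Solve (1 + r/365)^365 = 1.031687: r/365 = 1.031687^(1/365) − 1 = 0.000085, so r = 0.031197 = 3.120%.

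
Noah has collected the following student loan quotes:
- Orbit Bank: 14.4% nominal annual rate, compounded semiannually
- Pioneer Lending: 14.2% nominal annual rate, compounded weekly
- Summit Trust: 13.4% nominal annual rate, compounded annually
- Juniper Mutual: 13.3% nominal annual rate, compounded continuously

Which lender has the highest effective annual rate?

Orbit Bank: (1 + 0.144/2)^2 − 1 = 14.918%
Pioneer Lending: (1 + 0.142/52)^52 − 1 = 15.235%
Summit Trust: compounded annually, EAR = 13.400%
Juniper Mutual: e^0.133 − 1 = 14.225%
The highest effective annual rate is Pioneer Lending at 15.235%.

Pioneer Lending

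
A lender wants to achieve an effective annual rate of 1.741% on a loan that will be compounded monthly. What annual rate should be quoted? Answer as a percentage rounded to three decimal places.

(1 + r/12)^12 − 1 = 0.01741, so 1 + r/12 = 1.01741^(1/12).
r/12 = 0.001439, so r = 0.017273 = 1.727%.

1.727%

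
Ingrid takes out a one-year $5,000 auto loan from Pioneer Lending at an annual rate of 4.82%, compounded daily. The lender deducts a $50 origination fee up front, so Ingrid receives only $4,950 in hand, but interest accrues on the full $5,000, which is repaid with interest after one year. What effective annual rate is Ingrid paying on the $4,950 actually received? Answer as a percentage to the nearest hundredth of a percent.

6.00%

Amount owed after one year: 5,000 × (1 + 0.0482/365)^365 = 5,000 × 1.049377 = $5,246.89.
Effective rate on net proceeds: 5,246.89 / 4,950 − 1 = 0.059977 = 6.00%.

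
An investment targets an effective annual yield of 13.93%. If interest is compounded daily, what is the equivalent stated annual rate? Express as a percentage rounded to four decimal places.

(1 + r/365)^365 − 1 = 0.1393, so 1 + r/365 = 1.1393^(1/365).
r/365 = 0.000357, so r = 0.130437 = 13.0437%.

13.0437%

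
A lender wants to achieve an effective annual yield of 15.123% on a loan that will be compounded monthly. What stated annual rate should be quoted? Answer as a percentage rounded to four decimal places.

(1 + r/12)^12 − 1 = 0.15123, so 1 + r/12 = 1.15123^(1/12).
r/12 = 0.011805, so r = 0.141661 = 14.1661%.

14.1661%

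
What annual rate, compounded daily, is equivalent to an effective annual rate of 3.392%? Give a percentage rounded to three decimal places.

3.336%

(1 + r/365)^365 − 1 = 0.03392, so 1 + r/365 = 1.03392^(1/365).
r/365 = 0.000091, so r = 0.033359 = 3.336%.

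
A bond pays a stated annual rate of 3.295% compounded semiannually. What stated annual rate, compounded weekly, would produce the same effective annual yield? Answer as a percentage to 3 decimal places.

EAR = (1 + 0.03295/2)^2 − 1 = 0.033221.
Solve (1 + r/52)^52 = 1.033221: r/52 = 1.033221^(1/52) − 1 = 0.000629, so r = 0.032692 = 3.269%.

3.269%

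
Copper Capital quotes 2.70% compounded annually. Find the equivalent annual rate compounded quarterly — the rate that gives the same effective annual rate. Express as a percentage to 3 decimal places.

Compounded annually, EAR = nominal = 0.027000.
Solve (1 + r/4)^4 = 1.027000: r/4 = 1.027000^(1/4) − 1 = 0.006683, so r = 0.026731 = 2.673%.

2.673%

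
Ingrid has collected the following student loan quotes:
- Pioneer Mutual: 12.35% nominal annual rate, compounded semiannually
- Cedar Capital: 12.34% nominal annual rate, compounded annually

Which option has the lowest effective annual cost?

Cedar Capital

Pioneer Mutual: (1 + 0.1235/2)^2 − 1 = 12.731%
Cedar Capital: compounded annually, EAR = 12.340%
The lowest effective annual rate is Cedar Capital at 12.340%.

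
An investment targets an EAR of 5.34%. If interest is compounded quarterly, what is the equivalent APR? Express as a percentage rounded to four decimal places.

5.2363%

(1 + r/4)^4 − 1 = 0.0534, so 1 + r/4 = 1.0534^(1/4).
r/4 = 0.013091, so r = 0.052363 = 5.2363%.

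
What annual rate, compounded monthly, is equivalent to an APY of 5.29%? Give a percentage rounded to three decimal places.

(1 + r/12)^12 − 1 = 0.0529, so 1 + r/12 = 1.0529^(1/12).
r/12 = 0.004305, so r = 0.051659 = 5.166%.

5.166%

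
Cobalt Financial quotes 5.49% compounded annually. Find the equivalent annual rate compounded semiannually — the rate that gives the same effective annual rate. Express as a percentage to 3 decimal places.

5.417%

Compounded annually, EAR = nominal = 0.054900.
Solve (1 + r/2)^2 = 1.054900: r/2 = 1.054900^(1/2) − 1 = 0.027083, so r = 0.054166 = 5.417%.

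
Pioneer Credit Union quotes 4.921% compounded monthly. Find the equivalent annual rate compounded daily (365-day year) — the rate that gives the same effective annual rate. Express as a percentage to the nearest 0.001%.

EAR = (1 + 0.04921/12)^12 − 1 = 0.050335.
Solve (1 + r/365)^365 = 1.050335: r/365 = 1.050335^(1/365) − 1 = 0.000135, so r = 0.049113 = 4.911%.

4.911%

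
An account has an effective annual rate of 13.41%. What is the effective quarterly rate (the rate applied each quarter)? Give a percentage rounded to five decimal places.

3.19599%

The per-quarter rate i satisfies (1 + i)^4 = 1 + 0.1341.
i = 1.1341^(1/4) − 1 = 0.0319599 = 3.19599%.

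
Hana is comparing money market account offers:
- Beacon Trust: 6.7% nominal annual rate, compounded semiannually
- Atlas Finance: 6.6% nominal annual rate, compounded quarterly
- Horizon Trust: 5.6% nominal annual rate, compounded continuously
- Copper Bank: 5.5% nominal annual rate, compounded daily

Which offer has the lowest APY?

Copper Bank

Beacon Trust: (1 + 0.067/2)^2 − 1 = 6.812%
Atlas Finance: (1 + 0.066/4)^4 − 1 = 6.765%
Horizon Trust: e^0.056 − 1 = 5.760%
Copper Bank: (1 + 0.055/365)^365 − 1 = 5.654%
The lowest effective annual rate is Copper Bank at 5.654%.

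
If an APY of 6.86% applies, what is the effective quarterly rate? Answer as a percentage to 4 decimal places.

The per-quarter rate i satisfies (1 + i)^4 = 1 + 0.0686.
i = 1.0686^(1/4) − 1 = 0.0167257 = 1.6726%.

1.6726%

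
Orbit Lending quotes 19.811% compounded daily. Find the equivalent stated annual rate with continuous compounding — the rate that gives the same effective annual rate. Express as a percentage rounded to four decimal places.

EAR = (1 + 0.19811/365)^365 − 1 = 0.219031.
Equivalent continuous rate: r = ln(1 + 0.219031) = 0.198056 = 19.8056%.

19.8056%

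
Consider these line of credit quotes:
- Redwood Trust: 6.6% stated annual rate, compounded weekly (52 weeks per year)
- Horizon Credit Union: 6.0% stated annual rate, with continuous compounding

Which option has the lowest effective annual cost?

Horizon Credit Union

Redwood Trust: (1 + 0.066/52)^52 − 1 = 6.818%
Horizon Credit Union: e^0.060 − 1 = 6.184%
The lowest effective annual rate is Horizon Credit Union at 6.184%.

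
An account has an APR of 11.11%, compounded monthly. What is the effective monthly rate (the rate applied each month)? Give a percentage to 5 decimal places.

With a nominal annual rate compounded monthly, the periodic rate is the nominal rate divided by 12.
i = 0.1111 / 12 = 0.0092583 = 0.92583%.

0.92583%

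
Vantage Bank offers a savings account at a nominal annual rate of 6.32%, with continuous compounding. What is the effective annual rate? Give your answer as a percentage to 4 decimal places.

6.5240%

With continuous compounding, EAR = e^0.0632 − 1.
e^0.0632 = 1.065240, so EAR = 0.065240 = 6.5240%.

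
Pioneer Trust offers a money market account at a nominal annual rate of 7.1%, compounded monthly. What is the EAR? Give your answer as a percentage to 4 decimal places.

EAR = (1 + 0.071/12)^12 − 1.
= (1 + 0.005917)^12 − 1 = 1.073357 − 1 = 7.3357%.

7.3357%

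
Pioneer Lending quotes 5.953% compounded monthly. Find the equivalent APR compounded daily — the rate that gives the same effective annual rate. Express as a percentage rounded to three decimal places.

EAR = (1 + 0.05953/12)^12 − 1 = 0.061181.
Solve (1 + r/365)^365 = 1.061181: r/365 = 1.061181^(1/365) − 1 = 0.000163, so r = 0.059388 = 5.939%.

5.939%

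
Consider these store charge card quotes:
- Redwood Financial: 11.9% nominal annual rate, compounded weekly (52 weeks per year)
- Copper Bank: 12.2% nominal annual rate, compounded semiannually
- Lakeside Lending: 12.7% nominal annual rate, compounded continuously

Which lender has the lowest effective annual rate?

Copper Bank

Redwood Financial: (1 + 0.119/52)^52 − 1 = 12.622%
Copper Bank: (1 + 0.122/2)^2 − 1 = 12.572%
Lakeside Lending: e^0.127 − 1 = 13.542%
The lowest effective annual rate is Copper Bank at 12.572%.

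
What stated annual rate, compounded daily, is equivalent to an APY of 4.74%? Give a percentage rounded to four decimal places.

4.6314%

(1 + r/365)^365 − 1 = 0.0474, so 1 + r/365 = 1.0474^(1/365).
r/365 = 0.000127, so r = 0.046314 = 4.6314%.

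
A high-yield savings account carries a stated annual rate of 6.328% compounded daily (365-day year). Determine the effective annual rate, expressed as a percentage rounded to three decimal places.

6.532%

EAR = (1 + 0.06328/365)^365 − 1.
= 1.065319 − 1 = 6.532%.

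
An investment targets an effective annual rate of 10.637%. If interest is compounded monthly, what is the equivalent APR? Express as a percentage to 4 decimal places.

10.1511%

(1 + r/12)^12 − 1 = 0.10637, so 1 + r/12 = 1.10637^(1/12).
r/12 = 0.008459, so r = 0.101511 = 10.1511%.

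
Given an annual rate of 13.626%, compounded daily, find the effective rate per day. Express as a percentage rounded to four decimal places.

0.0373%

With a nominal annual rate compounded daily, the periodic rate is the nominal rate divided by 365.
i = 0.13626 / 365 = 0.0003733 = 0.0373%.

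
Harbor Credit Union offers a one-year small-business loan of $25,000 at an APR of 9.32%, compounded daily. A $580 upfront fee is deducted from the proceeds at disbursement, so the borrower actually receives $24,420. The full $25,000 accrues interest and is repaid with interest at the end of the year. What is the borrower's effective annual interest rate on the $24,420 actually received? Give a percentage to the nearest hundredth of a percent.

12.37%

Amount owed after one year: 25,000 × (1 + 0.0932/365)^365 = 25,000 × 1.097668 = $27,441.70.
Effective rate on net proceeds: 27,441.70 / 24,420 − 1 = 0.123739 = 12.37%.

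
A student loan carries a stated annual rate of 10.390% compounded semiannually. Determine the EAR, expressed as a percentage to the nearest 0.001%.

10.660%

EAR = (1 + 0.10390/2)^2 − 1.
= 1.106599 − 1 = 10.660%.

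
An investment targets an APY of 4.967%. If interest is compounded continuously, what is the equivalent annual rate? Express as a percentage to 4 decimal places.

4.8476%

Continuous: nominal r satisfies e^r − 1 = 0.04967.
r = ln(1 + 0.04967) = ln(1.04967) = 0.048476 = 4.8476%.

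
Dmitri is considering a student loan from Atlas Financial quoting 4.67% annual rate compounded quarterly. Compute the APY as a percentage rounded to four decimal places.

EAR = (1 + 0.0467/4)^4 − 1.
= (1 + 0.011675)^4 − 1 = 1.047524 − 1 = 4.7524%.

4.7524%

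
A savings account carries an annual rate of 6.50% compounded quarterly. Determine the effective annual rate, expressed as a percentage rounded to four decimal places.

6.6602%

EAR = (1 + 0.0650/4)^4 − 1.
= (1 + 0.016250)^4 − 1 = 1.066602 − 1 = 6.6602%.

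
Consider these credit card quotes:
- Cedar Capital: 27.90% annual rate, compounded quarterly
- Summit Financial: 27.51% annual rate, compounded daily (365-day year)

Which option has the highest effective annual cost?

Summit Financial

Cedar Capital: (1 + 0.2790/4)^4 − 1 = 30.957%
Summit Financial: (1 + 0.2751/365)^365 − 1 = 31.653%
The highest effective annual rate is Summit Financial at 31.653%.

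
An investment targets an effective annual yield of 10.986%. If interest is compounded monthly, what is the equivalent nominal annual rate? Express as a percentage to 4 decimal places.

10.4688%

(1 + r/12)^12 − 1 = 0.10986, so 1 + r/12 = 1.10986^(1/12).
r/12 = 0.008724, so r = 0.104688 = 10.4688%.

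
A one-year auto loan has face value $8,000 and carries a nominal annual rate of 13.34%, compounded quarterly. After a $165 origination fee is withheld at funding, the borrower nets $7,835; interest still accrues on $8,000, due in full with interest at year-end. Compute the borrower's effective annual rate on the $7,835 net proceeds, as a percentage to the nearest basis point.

Amount owed after one year: 8,000 × (1 + 0.1334/4)^4 = 8,000 × 1.140223 = $9,121.78.
Effective rate on net proceeds: 9,121.78 / 7,835 − 1 = 0.164235 = 16.42%.

16.42%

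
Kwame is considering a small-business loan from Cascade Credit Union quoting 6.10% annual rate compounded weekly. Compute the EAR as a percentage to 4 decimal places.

EAR = (1 + 0.0610/52)^52 − 1.
= (1 + 0.001173)^52 − 1 = 1.062861 − 1 = 6.2861%.

6.2861%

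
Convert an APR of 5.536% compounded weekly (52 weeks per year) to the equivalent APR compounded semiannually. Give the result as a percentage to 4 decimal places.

EAR = (1 + 0.05536/52)^52 − 1 = 0.056890.
Solve (1 + r/2)^2 = 1.056890: r/2 = 1.056890^(1/2) − 1 = 0.028052, so r = 0.056103 = 5.6103%.

5.6103%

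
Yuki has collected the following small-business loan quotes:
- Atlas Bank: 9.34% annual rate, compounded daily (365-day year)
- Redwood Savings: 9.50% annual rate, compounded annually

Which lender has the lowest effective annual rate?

Atlas Bank: (1 + 0.0934/365)^365 − 1 = 9.789%
Redwood Savings: compounded annually, EAR = 9.500%
The lowest effective annual rate is Redwood Savings at 9.500%.

Redwood Savings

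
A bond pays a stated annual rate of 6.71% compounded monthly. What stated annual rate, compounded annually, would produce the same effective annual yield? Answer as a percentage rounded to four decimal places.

6.9203%

EAR = (1 + 0.0671/12)^12 − 1 = 0.069203.
Compounded annually, the equivalent nominal rate is the EAR itself: 6.9203%.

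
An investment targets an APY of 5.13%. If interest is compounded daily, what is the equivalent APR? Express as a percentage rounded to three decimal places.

5.003%

(1 + r/365)^365 − 1 = 0.0513, so 1 + r/365 = 1.0513^(1/365).
r/365 = 0.000137, so r = 0.050031 = 5.003%.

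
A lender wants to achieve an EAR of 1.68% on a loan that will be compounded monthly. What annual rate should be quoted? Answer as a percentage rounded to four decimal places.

1.6672%

(1 + r/12)^12 − 1 = 0.0168, so 1 + r/12 = 1.0168^(1/12).
r/12 = 0.001389, so r = 0.016672 = 1.6672%.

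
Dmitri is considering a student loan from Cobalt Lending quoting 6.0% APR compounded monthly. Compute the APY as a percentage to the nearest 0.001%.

EAR = (1 + 0.060/12)^12 − 1.
= 1.061678 − 1 = 6.168%.

6.168%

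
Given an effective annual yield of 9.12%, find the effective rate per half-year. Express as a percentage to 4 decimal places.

The per-half-year rate i satisfies (1 + i)^2 = 1 + 0.0912.
i = 1.0912^(1/2) − 1 = 0.0446052 = 4.4605%.

4.4605%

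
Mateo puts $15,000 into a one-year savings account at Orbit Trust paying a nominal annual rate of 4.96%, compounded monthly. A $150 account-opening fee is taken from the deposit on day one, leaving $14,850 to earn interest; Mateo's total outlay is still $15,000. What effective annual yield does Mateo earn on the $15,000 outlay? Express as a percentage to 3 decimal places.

Value after one year: 14,850 × (1 + 0.0496/12)^12 = 14,850 × 1.050743 = $15,603.54.
Effective yield on the $15,000 outlay: 15,603.54 / 15,000 − 1 = 0.040236 = 4.024%.

4.024%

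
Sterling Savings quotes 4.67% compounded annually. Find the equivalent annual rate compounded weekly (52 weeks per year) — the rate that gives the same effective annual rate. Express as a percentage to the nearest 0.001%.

4.566%

Compounded annually, EAR = nominal = 0.046700.
Solve (1 + r/52)^52 = 1.046700: r/52 = 1.046700^(1/52) − 1 = 0.000878, so r = 0.045662 = 4.566%.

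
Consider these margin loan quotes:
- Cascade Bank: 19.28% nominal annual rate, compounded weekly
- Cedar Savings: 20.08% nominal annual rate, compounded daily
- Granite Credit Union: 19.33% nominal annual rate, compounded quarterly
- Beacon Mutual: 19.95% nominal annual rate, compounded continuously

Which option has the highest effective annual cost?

Cedar Savings

Cascade Bank: (1 + 0.1928/52)^52 − 1 = 21.221%
Cedar Savings: (1 + 0.2008/365)^365 − 1 = 22.231%
Granite Credit Union: (1 + 0.1933/4)^4 − 1 = 20.777%
Beacon Mutual: e^0.1995 − 1 = 22.079%
The highest effective annual rate is Cedar Savings at 22.231%.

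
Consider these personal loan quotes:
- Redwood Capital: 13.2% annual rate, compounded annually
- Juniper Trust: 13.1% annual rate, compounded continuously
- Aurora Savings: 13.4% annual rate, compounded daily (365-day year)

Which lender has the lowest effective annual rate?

Redwood Capital

Redwood Capital: compounded annually, EAR = 13.200%
Juniper Trust: e^0.131 − 1 = 13.997%
Aurora Savings: (1 + 0.134/365)^365 − 1 = 14.336%
The lowest effective annual rate is Redwood Capital at 13.200%.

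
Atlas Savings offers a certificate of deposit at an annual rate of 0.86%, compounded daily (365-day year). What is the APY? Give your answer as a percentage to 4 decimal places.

EAR = (1 + 0.0086/365)^365 − 1.
= (1 + 0.000024)^365 − 1 = 1.008637 − 1 = 0.8637%.

0.8637%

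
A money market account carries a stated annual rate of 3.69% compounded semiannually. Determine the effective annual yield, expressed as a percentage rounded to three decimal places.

3.724%

EAR = (1 + 0.0369/2)^2 − 1.
= (1 + 0.018450)^2 − 1 = 1.037240 − 1 = 3.724%.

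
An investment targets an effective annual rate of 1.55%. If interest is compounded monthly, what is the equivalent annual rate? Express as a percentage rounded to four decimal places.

(1 + r/12)^12 − 1 = 0.0155, so 1 + r/12 = 1.0155^(1/12).
r/12 = 0.001283, so r = 0.015391 = 1.5391%.

1.5391%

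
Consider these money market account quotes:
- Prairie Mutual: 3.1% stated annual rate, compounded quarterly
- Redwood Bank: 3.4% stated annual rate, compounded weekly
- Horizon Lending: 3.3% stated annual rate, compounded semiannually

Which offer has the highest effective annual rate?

Redwood Bank

Prairie Mutual: (1 + 0.031/4)^4 − 1 = 3.136%
Redwood Bank: (1 + 0.034/52)^52 − 1 = 3.457%
Horizon Lending: (1 + 0.033/2)^2 − 1 = 3.327%
The highest effective annual rate is Redwood Bank at 3.457%.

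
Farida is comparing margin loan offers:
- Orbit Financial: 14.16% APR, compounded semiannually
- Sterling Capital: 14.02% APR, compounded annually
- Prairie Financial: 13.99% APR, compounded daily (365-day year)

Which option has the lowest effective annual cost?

Orbit Financial: (1 + 0.1416/2)^2 − 1 = 14.661%
Sterling Capital: compounded annually, EAR = 14.020%
Prairie Financial: (1 + 0.1399/365)^365 − 1 = 15.013%
The lowest effective annual rate is Sterling Capital at 14.020%.

Sterling Capital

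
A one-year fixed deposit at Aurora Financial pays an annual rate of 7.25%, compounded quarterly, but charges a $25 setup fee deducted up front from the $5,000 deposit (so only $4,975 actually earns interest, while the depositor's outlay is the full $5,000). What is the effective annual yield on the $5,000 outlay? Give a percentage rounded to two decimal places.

Value after one year: 4,975 × (1 + 0.0725/4)^4 = 4,975 × 1.074495 = $5,345.61.
Effective yield on the $5,000 outlay: 5,345.61 / 5,000 − 1 = 0.069123 = 6.91%.

6.91%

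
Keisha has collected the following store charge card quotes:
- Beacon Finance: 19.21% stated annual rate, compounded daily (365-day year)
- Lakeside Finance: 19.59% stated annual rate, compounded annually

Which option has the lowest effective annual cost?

Lakeside Finance

Beacon Finance: (1 + 0.1921/365)^365 − 1 = 21.173%
Lakeside Finance: compounded annually, EAR = 19.590%
The lowest effective annual rate is Lakeside Finance at 19.590%.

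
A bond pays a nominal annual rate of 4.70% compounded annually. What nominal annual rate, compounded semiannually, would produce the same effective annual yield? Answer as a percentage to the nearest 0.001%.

Compounded annually, EAR = nominal = 0.047000.
Solve (1 + r/2)^2 = 1.047000: r/2 = 1.047000^(1/2) − 1 = 0.023230, so r = 0.046460 = 4.646%.

4.646%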